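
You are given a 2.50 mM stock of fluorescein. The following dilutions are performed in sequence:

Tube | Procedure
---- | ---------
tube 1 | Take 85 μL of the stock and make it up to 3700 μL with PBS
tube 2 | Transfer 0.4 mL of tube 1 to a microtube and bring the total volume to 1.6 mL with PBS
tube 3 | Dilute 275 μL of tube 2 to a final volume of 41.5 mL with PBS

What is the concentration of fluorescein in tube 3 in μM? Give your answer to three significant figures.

0.0951 μM

Step 1: 85 μL brought to 3700 μL → factor 3700/85 = 43.529
Step 2: 0.4 mL brought to 1.6 mL → factor 1.6/0.4 = 4
Step 3: 275 μL brought to 41.5 mL → factor 41500/275 = 150.91
Overall dilution factor = 43.529 × 4 × 150.91 = 26276
Final = 2.50 mM / 26276 = 9.514 × 10^-5 mM = 0.0951 μM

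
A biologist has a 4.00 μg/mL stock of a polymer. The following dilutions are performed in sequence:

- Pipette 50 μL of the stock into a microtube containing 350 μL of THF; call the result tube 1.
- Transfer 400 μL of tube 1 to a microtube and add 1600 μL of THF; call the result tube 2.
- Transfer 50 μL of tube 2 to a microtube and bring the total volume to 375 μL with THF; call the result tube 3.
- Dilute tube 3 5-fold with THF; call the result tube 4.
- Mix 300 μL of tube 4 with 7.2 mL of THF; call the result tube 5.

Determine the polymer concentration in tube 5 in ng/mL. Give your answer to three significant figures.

0.107 ng/mL

Step 1: 50 μL + 350 μL = 400 μL total → factor 400/50 = 8
Step 2: 400 μL + 1600 μL = 2000 μL total → factor 2000/400 = 5
Step 3: 50 μL brought to 375 μL → factor 375/50 = 7.5
Step 4: 5-fold → factor 5
Step 5: 300 μL + 7.2 mL = 7500 μL total → factor 7500/300 = 25
Overall dilution factor = 8 × 5 × 7.5 × 5 × 25 = 37500
Final = 4.00 μg/mL / 37500 = 0.0001067 μg/mL = 0.107 ng/mL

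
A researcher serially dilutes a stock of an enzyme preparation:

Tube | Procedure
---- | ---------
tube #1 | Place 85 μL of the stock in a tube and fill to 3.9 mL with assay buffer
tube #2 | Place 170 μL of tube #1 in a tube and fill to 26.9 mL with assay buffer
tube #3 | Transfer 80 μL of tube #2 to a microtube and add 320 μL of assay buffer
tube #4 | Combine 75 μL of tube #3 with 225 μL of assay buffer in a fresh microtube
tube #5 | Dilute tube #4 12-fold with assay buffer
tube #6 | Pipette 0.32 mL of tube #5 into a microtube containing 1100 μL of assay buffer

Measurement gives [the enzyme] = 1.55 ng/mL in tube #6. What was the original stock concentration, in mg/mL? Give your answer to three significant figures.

12.0 mg/mL

Step 1: 85 μL brought to 3.9 mL → factor 3900/85 = 45.882
Step 2: 170 μL brought to 26.9 mL → factor 26900/170 = 158.24
Step 3: 80 μL + 320 μL = 400 μL total → factor 400/80 = 5
Step 4: 75 μL + 225 μL = 300 μL total → factor 300/75 = 4
Step 5: 12-fold → factor 12
Step 6: 0.32 mL + 1100 μL = 1.42 mL total → factor 1.42/0.32 = 4.4375
Overall dilution factor = 45.882 × 158.24 × 5 × 4 × 12 × 4.4375 = 7.7321 × 10^6
Stock = 1.55 ng/mL × 7.7321 × 10^6 = 1.198 × 10^7 ng/mL = 12.0 mg/mL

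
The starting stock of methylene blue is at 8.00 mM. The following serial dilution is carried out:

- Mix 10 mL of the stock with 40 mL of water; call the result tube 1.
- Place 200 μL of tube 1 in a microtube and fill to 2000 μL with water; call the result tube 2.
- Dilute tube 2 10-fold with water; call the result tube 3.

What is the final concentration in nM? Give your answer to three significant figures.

Step 1: 10 mL + 40 mL = 50 mL total → factor 50/10 = 5
Step 2: 200 μL brought to 2000 μL → factor 2000/200 = 10
Step 3: 10-fold → factor 10
Overall dilution factor = 5 × 10 × 10 = 500
Final = 8.00 mM / 500 = 0.01600 mM = 1.60 × 10^4 nM

1.60 × 10^4 nM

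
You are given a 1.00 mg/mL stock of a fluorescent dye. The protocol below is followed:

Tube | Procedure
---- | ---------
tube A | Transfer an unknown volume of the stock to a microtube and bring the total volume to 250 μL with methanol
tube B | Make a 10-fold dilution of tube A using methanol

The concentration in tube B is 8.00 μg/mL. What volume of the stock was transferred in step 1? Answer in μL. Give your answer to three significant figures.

Step 1: v brought to 250 μL → factor = 250 μL/v
Step 2: 10-fold → factor 10
Product of known-step factors = 10
Overall factor = 1.00 mg/mL / (8.00 μg/mL) = 125
Step-1 factor = 125 / 10 = 12.5
v = 250 μL / 12.5 = 20.0 μL

20.0 μL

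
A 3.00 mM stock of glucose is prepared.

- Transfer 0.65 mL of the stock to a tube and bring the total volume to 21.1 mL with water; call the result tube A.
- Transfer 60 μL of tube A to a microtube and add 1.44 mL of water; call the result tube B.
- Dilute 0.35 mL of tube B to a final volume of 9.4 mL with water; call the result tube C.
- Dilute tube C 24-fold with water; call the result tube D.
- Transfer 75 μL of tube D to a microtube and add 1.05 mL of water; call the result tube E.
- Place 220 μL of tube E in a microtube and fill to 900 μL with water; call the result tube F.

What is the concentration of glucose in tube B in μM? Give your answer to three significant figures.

Step 1: 0.65 mL brought to 21.1 mL → factor 21.1/0.65 = 32.462
Step 2: 60 μL + 1.44 mL = 1500 μL total → factor 1500/60 = 25
Dilution factor through tube B = 32.462 × 25 = 811.54
[tube B] = 3.00 mM / 811.54 = 0.003697 mM = 3.70 μM

3.70 μM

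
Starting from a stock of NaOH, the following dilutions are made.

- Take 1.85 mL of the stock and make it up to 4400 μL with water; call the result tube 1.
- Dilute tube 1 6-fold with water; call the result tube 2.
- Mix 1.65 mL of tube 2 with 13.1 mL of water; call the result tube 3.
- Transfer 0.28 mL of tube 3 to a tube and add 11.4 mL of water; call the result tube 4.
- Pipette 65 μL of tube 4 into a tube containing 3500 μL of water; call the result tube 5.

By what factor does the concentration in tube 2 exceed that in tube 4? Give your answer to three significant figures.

373

Step 1: 1.85 mL brought to 4400 μL → factor 4.4/1.85 = 2.3784
Step 2: 6-fold → factor 6
Step 3: 1.65 mL + 13.1 mL = 14.75 mL total → factor 14.75/1.65 = 8.9394
Step 4: 0.28 mL + 11.4 mL = 11.68 mL total → factor 11.68/0.28 = 41.714
Dilution factor to tube 2 = 14.27; to tube 4 = 5321.4
[tube 2]/[tube 4] = (factor to tube 4)/(factor to tube 2) = 5321.4/14.27 = 373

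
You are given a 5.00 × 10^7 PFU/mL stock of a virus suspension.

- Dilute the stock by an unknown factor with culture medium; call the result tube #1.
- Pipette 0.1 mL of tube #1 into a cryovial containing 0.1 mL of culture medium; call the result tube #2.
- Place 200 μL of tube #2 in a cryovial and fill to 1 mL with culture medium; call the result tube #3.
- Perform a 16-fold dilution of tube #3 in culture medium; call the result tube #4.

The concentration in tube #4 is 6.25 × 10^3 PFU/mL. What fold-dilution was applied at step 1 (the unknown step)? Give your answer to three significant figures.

50.0-fold

Step 1: unknown factor x
Step 2: 0.1 mL + 0.1 mL = 0.2 mL total → factor 0.2/0.1 = 2
Step 3: 200 μL brought to 1 mL → factor 1000/200 = 5
Step 4: 16-fold → factor 16
Product of known-step factors = 160
Overall factor = 5.00 × 10^7 PFU/mL / (6.25 × 10^3 PFU/mL) = 8000
x = 8000 / 160 = 50.0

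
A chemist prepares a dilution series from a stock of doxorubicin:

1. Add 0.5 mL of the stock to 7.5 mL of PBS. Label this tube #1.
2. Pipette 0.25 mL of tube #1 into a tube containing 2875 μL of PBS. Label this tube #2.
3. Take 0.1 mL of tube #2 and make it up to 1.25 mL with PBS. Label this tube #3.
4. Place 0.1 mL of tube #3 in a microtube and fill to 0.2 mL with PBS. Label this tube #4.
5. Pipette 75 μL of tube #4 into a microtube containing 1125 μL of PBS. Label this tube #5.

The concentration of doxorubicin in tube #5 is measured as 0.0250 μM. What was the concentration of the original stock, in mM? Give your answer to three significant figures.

Step 1: 0.5 mL + 7.5 mL = 8 mL total → factor 8/0.5 = 16
Step 2: 0.25 mL + 2875 μL = 3.125 mL total → factor 3.125/0.25 = 12.5
Step 3: 0.1 mL brought to 1.25 mL → factor 1.25/0.1 = 12.5
Step 4: 0.1 mL brought to 0.2 mL → factor 0.2/0.1 = 2
Step 5: 75 μL + 1125 μL = 1200 μL total → factor 1200/75 = 16
Overall dilution factor = 16 × 12.5 × 12.5 × 2 × 16 = 80000
Stock = 0.0250 μM × 80000 = 2000 μM = 2.00 mM

2.00 mM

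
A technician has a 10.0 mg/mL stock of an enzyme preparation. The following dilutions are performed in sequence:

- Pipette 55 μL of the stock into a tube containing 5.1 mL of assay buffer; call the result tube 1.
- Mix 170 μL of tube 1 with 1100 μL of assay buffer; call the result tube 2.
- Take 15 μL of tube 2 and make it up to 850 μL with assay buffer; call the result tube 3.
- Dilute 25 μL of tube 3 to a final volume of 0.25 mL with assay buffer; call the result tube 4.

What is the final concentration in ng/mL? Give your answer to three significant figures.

25.2 ng/mL

Step 1: 55 μL + 5.1 mL = 5155 μL total → factor 5155/55 = 93.727
Step 2: 170 μL + 1100 μL = 1270 μL total → factor 1270/170 = 7.4706
Step 3: 15 μL brought to 850 μL → factor 850/15 = 56.667
Step 4: 25 μL brought to 0.25 mL → factor 250/25 = 10
Overall dilution factor = 93.727 × 7.4706 × 56.667 × 10 = 3.9678 × 10^5
Final = 10.0 mg/mL / 3.9678 × 10^5 = 2.520 × 10^-5 mg/mL = 25.2 ng/mL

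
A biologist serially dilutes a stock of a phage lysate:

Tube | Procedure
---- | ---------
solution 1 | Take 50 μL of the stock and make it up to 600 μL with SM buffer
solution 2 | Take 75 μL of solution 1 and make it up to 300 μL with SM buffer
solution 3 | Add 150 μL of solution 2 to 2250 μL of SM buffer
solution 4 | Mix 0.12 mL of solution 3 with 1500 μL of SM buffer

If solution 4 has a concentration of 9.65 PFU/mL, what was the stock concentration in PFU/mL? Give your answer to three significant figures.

1.00 × 10^5 PFU/mL

Step 1: 50 μL brought to 600 μL → factor 600/50 = 12
Step 2: 75 μL brought to 300 μL → factor 300/75 = 4
Step 3: 150 μL + 2250 μL = 2400 μL total → factor 2400/150 = 16
Step 4: 0.12 mL + 1500 μL = 1.62 mL total → factor 1.62/0.12 = 13.5
Overall dilution factor = 12 × 4 × 16 × 13.5 = 10368
Stock = 9.65 PFU/mL × 10368 = 1.00 × 10^5 PFU/mL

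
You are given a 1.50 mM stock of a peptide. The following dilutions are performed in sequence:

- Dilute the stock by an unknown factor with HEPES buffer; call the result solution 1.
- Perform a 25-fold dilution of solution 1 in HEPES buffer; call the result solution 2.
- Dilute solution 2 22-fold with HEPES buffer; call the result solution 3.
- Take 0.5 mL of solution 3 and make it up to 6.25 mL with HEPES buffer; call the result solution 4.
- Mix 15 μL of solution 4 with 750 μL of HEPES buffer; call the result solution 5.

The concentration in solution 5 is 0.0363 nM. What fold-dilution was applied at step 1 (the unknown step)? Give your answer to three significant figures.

Step 1: unknown factor x
Step 2: 25-fold → factor 25
Step 3: 22-fold → factor 22
Step 4: 0.5 mL brought to 6.25 mL → factor 6.25/0.5 = 12.5
Step 5: 15 μL + 750 μL = 765 μL total → factor 765/15 = 51
Product of known-step factors = 3.5062 × 10^5
Overall factor = 1.50 mM / (0.0363 nM) = 4.1322 × 10^7
x = 4.1322 × 10^7 / 3.5062 × 10^5 = 118

118-fold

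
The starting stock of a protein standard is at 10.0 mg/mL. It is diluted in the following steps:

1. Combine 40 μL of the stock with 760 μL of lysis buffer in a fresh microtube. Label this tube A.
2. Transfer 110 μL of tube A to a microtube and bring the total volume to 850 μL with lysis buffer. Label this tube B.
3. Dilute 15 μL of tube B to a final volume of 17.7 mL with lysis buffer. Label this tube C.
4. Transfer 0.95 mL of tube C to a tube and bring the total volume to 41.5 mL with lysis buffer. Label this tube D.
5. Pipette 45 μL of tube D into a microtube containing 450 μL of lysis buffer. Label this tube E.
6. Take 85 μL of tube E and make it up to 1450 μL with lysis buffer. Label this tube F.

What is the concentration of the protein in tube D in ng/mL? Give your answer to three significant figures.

Step 1: 40 μL + 760 μL = 800 μL total → factor 800/40 = 20
Step 2: 110 μL brought to 850 μL → factor 850/110 = 7.7273
Step 3: 15 μL brought to 17.7 mL → factor 17700/15 = 1180
Step 4: 0.95 mL brought to 41.5 mL → factor 41.5/0.95 = 43.684
Dilution factor through tube D = 20 × 7.7273 × 1180 × 43.684 = 7.9664 × 10^6
[tube D] = 10.0 mg/mL / 7.9664 × 10^6 = 1.255 × 10^-6 mg/mL = 1.26 ng/mL

1.26 ng/mL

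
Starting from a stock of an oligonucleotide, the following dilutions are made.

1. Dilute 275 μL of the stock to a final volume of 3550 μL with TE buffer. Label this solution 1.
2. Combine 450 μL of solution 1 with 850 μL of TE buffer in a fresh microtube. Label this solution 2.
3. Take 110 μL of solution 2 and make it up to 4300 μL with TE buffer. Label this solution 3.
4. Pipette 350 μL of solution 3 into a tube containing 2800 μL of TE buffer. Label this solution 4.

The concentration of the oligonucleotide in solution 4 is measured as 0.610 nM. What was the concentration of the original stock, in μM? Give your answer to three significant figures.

Step 1: 275 μL brought to 3550 μL → factor 3550/275 = 12.909
Step 2: 450 μL + 850 μL = 1300 μL total → factor 1300/450 = 2.8889
Step 3: 110 μL brought to 4300 μL → factor 4300/110 = 39.091
Step 4: 350 μL + 2800 μL = 3150 μL total → factor 3150/350 = 9
Overall dilution factor = 12.909 × 2.8889 × 39.091 × 9 = 13120
Stock = 0.610 nM × 13120 = 8003 nM = 8.00 μM

8.00 μM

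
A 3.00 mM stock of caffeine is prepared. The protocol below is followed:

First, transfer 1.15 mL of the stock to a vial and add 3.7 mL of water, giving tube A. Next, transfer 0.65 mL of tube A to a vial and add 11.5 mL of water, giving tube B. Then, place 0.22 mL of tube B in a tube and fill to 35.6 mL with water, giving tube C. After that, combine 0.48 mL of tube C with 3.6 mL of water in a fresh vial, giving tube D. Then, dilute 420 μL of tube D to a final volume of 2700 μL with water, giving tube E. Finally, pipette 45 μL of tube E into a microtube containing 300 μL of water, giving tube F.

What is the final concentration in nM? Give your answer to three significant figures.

Step 1: 1.15 mL + 3.7 mL = 4.85 mL total → factor 4.85/1.15 = 4.2174
Step 2: 0.65 mL + 11.5 mL = 12.15 mL total → factor 12.15/0.65 = 18.692
Step 3: 0.22 mL brought to 35.6 mL → factor 35.6/0.22 = 161.82
Step 4: 0.48 mL + 3.6 mL = 4.08 mL total → factor 4.08/0.48 = 8.5
Step 5: 420 μL brought to 2700 μL → factor 2700/420 = 6.4286
Step 6: 45 μL + 300 μL = 345 μL total → factor 345/45 = 7.6667
Overall dilution factor = 4.2174 × 18.692 × 161.82 × 8.5 × 6.4286 × 7.6667 = 5.3441 × 10^6
Final = 3.00 mM / 5.3441 × 10^6 = 5.614 × 10^-7 mM = 0.561 nM

0.561 nM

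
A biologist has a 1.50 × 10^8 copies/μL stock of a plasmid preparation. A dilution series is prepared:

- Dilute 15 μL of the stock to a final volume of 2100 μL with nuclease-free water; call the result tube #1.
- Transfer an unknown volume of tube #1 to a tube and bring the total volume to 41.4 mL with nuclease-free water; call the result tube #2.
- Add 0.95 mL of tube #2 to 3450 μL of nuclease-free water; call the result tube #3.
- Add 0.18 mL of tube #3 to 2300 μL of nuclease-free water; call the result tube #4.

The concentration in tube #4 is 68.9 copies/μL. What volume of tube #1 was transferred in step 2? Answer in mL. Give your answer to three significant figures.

Step 1: 15 μL brought to 2100 μL → factor 2100/15 = 140
Step 2: v brought to 41.4 mL → factor = 41.4 mL/v
Step 3: 0.95 mL + 3450 μL = 4.4 mL total → factor 4.4/0.95 = 4.6316
Step 4: 0.18 mL + 2300 μL = 2.48 mL total → factor 2.48/0.18 = 13.778
Product of known-step factors = 8933.8
Overall factor = 1.50 × 10^8 copies/μL / (68.9 copies/μL) = 2.1771 × 10^6
Step-2 factor = 2.1771 × 10^6 / 8933.8 = 243.69
v = 41.4 mL / 243.69 = 0.170 mL

0.170 mL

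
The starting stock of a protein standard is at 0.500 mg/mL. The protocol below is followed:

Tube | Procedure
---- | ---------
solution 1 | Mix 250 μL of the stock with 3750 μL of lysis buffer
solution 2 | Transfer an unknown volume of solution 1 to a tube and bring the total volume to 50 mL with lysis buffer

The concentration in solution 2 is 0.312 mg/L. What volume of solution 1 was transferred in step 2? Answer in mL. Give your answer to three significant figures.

Step 1: 250 μL + 3750 μL = 4000 μL total → factor 4000/250 = 16
Step 2: v brought to 50 mL → factor = 50 mL/v
Product of known-step factors = 16
Overall factor = 0.500 mg/mL / (0.312 mg/L) = 1602.6
Step-2 factor = 1602.6 / 16 = 100.16
v = 50 mL / 100.16 = 0.499 mL

0.499 mL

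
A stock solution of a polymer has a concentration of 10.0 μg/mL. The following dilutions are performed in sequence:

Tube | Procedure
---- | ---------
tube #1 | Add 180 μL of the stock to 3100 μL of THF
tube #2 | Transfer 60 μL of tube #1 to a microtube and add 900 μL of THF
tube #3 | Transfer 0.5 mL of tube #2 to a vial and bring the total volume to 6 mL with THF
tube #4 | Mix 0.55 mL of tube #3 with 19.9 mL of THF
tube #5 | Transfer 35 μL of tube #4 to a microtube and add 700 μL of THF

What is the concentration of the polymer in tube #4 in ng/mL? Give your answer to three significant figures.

0.0769 ng/mL

Step 1: 180 μL + 3100 μL = 3280 μL total → factor 3280/180 = 18.222
Step 2: 60 μL + 900 μL = 960 μL total → factor 960/60 = 16
Step 3: 0.5 mL brought to 6 mL → factor 6/0.5 = 12
Step 4: 0.55 mL + 19.9 mL = 20.45 mL total → factor 20.45/0.55 = 37.182
Dilution factor through tube #4 = 18.222 × 16 × 12 × 37.182 = 1.3009 × 10^5
[tube #4] = 10.0 μg/mL / 1.3009 × 10^5 = 7.687 × 10^-5 μg/mL = 0.0769 ng/mL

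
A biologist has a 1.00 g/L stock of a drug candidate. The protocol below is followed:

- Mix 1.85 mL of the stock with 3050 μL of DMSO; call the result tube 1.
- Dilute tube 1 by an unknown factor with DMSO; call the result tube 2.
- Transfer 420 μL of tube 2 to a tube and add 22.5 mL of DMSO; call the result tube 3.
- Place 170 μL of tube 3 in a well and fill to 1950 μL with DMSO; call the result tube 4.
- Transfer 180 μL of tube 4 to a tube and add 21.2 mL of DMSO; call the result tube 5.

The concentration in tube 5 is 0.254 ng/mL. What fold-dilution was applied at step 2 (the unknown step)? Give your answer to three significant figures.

Step 1: 1.85 mL + 3050 μL = 4.9 mL total → factor 4.9/1.85 = 2.6486
Step 2: unknown factor x
Step 3: 420 μL + 22.5 mL = 22920 μL total → factor 22920/420 = 54.571
Step 4: 170 μL brought to 1950 μL → factor 1950/170 = 11.471
Step 5: 180 μL + 21.2 mL = 21380 μL total → factor 21380/180 = 118.78
Product of known-step factors = 1.9693 × 10^5
Overall factor = 1.00 g/L / (0.254 ng/mL) = 3.937 × 10^6
x = 3.937 × 10^6 / 1.9693 × 10^5 = 20.0

20.0-fold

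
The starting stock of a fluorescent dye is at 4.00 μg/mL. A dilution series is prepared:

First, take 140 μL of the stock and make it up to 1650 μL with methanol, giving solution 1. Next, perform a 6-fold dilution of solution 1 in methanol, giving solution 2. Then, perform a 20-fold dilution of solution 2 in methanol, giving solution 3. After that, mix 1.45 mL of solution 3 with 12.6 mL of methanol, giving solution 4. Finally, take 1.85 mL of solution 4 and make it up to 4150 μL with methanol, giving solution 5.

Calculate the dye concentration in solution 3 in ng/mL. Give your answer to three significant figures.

2.83 ng/mL

Step 1: 140 μL brought to 1650 μL → factor 1650/140 = 11.786
Step 2: 6-fold → factor 6
Step 3: 20-fold → factor 20
Dilution factor through solution 3 = 11.786 × 6 × 20 = 1414.3
[solution 3] = 4.00 μg/mL / 1414.3 = 0.002828 μg/mL = 2.83 ng/mL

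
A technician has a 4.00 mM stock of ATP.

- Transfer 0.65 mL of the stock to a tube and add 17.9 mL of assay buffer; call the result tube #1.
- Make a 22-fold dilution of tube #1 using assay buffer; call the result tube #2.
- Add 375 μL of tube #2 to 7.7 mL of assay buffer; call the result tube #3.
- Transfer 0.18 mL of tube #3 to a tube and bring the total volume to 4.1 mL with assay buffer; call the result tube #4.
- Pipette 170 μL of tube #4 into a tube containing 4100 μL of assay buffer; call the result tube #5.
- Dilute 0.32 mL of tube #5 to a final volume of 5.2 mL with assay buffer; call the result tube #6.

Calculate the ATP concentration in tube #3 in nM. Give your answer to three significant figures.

Step 1: 0.65 mL + 17.9 mL = 18.55 mL total → factor 18.55/0.65 = 28.538
Step 2: 22-fold → factor 22
Step 3: 375 μL + 7.7 mL = 8075 μL total → factor 8075/375 = 21.533
Dilution factor through tube #3 = 28.538 × 22 × 21.533 = 13520
[tube #3] = 4.00 mM / 13520 = 0.0002959 mM = 296 nM

296 nM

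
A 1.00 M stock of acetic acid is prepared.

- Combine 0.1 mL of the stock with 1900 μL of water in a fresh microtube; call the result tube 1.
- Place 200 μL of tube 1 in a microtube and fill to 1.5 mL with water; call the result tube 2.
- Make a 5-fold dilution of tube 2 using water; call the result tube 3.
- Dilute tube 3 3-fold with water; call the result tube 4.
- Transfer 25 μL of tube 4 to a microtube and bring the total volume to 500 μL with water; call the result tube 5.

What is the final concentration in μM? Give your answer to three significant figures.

22.2 μM

Step 1: 0.1 mL + 1900 μL = 2 mL total → factor 2/0.1 = 20
Step 2: 200 μL brought to 1.5 mL → factor 1500/200 = 7.5
Step 3: 5-fold → factor 5
Step 4: 3-fold → factor 3
Step 5: 25 μL brought to 500 μL → factor 500/25 = 20
Overall dilution factor = 20 × 7.5 × 5 × 3 × 20 = 45000
Final = 1.00 M / 45000 = 2.222 × 10^-5 M = 22.2 μM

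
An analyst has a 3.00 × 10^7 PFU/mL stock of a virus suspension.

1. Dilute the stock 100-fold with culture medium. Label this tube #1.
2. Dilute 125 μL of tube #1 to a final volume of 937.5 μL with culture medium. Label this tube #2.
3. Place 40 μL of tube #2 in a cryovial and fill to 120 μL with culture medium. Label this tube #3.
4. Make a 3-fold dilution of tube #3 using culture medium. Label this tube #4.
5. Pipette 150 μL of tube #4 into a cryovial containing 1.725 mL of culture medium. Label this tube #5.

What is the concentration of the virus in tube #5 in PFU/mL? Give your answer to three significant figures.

356 PFU/mL

Step 1: 100-fold → factor 100
Step 2: 125 μL brought to 937.5 μL → factor 937.5/125 = 7.5
Step 3: 40 μL brought to 120 μL → factor 120/40 = 3
Step 4: 3-fold → factor 3
Step 5: 150 μL + 1.725 mL = 1875 μL total → factor 1875/150 = 12.5
Overall dilution factor = 100 × 7.5 × 3 × 3 × 12.5 = 84375
Final = 3.00 × 10^7 PFU/mL / 84375 = 356 PFU/mL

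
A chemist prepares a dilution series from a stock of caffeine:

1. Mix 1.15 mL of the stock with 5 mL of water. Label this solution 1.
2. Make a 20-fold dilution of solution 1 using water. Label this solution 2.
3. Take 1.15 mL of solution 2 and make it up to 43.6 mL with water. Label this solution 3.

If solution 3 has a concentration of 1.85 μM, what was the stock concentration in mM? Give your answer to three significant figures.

7.50 mM

Step 1: 1.15 mL + 5 mL = 6.15 mL total → factor 6.15/1.15 = 5.3478
Step 2: 20-fold → factor 20
Step 3: 1.15 mL brought to 43.6 mL → factor 43.6/1.15 = 37.913
Overall dilution factor = 5.3478 × 20 × 37.913 = 4055
Stock = 1.85 μM × 4055 = 7502 μM = 7.50 mM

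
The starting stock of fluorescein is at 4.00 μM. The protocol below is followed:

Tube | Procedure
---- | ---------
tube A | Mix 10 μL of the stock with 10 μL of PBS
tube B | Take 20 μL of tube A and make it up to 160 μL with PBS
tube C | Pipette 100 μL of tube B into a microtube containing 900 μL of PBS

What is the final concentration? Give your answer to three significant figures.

0.0250 μM

Step 1: 10 μL + 10 μL = 20 μL total → factor 20/10 = 2
Step 2: 20 μL brought to 160 μL → factor 160/20 = 8
Step 3: 100 μL + 900 μL = 1000 μL total → factor 1000/100 = 10
Overall dilution factor = 2 × 8 × 10 = 160
Final = 4.00 μM / 160 = 0.0250 μM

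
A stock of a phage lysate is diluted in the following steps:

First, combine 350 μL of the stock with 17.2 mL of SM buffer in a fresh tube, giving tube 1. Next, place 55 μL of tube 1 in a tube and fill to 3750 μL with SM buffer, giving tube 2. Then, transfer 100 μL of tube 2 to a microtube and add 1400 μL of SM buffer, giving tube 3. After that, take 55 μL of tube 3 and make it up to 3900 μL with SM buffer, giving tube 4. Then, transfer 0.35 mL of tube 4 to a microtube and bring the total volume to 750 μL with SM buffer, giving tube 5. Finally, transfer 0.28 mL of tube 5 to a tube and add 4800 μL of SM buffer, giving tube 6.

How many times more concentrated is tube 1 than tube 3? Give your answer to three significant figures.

1.02 × 10^3

Step 1: 350 μL + 17.2 mL = 17550 μL total → factor 17550/350 = 50.143
Step 2: 55 μL brought to 3750 μL → factor 3750/55 = 68.182
Step 3: 100 μL + 1400 μL = 1500 μL total → factor 1500/100 = 15
Dilution factor to tube 1 = 50.143; to tube 3 = 51282
[tube 1]/[tube 3] = (factor to tube 3)/(factor to tube 1) = 51282/50.143 = 1.02 × 10^3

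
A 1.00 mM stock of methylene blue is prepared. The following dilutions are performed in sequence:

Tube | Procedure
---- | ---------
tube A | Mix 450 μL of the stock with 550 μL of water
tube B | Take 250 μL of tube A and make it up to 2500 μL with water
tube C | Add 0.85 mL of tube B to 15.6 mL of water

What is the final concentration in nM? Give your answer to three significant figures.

2.33 × 10^3 nM

Step 1: 450 μL + 550 μL = 1000 μL total → factor 1000/450 = 2.2222
Step 2: 250 μL brought to 2500 μL → factor 2500/250 = 10
Step 3: 0.85 mL + 15.6 mL = 16.45 mL total → factor 16.45/0.85 = 19.353
Overall dilution factor = 2.2222 × 10 × 19.353 = 430.07
Final = 1.00 mM / 430.07 = 0.002325 mM = 2.33 × 10^3 nM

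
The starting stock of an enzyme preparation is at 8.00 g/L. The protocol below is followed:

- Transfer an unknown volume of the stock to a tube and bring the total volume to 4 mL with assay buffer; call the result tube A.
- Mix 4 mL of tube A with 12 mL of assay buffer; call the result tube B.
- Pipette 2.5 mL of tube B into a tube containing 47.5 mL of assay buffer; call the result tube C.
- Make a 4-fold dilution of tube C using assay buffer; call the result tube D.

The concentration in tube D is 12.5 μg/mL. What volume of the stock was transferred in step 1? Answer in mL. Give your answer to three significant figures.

2.00 mL

Step 1: v brought to 4 mL → factor = 4 mL/v
Step 2: 4 mL + 12 mL = 16 mL total → factor 16/4 = 4
Step 3: 2.5 mL + 47.5 mL = 50 mL total → factor 50/2.5 = 20
Step 4: 4-fold → factor 4
Product of known-step factors = 320
Overall factor = 8.00 g/L / (12.5 μg/mL) = 640
Step-1 factor = 640 / 320 = 2
v = 4 mL / 2 = 2.00 mL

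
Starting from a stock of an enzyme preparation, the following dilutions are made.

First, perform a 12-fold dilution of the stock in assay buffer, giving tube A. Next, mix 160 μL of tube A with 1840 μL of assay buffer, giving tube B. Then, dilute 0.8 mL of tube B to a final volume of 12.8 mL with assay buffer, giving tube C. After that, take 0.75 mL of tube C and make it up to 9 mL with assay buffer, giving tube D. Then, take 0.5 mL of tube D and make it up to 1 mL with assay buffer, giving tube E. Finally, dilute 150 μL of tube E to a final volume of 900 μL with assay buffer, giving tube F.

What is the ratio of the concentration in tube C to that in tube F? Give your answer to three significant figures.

144

Step 1: 12-fold → factor 12
Step 2: 160 μL + 1840 μL = 2000 μL total → factor 2000/160 = 12.5
Step 3: 0.8 mL brought to 12.8 mL → factor 12.8/0.8 = 16
Step 4: 0.75 mL brought to 9 mL → factor 9/0.75 = 12
Step 5: 0.5 mL brought to 1 mL → factor 1/0.5 = 2
Step 6: 150 μL brought to 900 μL → factor 900/150 = 6
Dilution factor to tube C = 2400; to tube F = 3.456 × 10^5
[tube C]/[tube F] = (factor to tube F)/(factor to tube C) = 3.456 × 10^5/2400 = 144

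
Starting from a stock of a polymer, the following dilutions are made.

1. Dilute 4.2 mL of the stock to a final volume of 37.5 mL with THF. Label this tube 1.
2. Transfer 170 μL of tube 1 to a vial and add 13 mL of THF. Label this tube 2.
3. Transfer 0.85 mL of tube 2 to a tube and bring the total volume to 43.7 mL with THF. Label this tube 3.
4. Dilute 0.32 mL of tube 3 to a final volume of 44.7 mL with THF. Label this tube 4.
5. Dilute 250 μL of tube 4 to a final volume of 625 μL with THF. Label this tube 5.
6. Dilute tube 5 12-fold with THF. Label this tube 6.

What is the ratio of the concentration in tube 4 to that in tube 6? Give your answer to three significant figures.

Step 1: 4.2 mL brought to 37.5 mL → factor 37.5/4.2 = 8.9286
Step 2: 170 μL + 13 mL = 13170 μL total → factor 13170/170 = 77.471
Step 3: 0.85 mL brought to 43.7 mL → factor 43.7/0.85 = 51.412
Step 4: 0.32 mL brought to 44.7 mL → factor 44.7/0.32 = 139.69
Step 5: 250 μL brought to 625 μL → factor 625/250 = 2.5
Step 6: 12-fold → factor 12
Dilution factor to tube 4 = 4.9675 × 10^6; to tube 6 = 1.4903 × 10^8
[tube 4]/[tube 6] = (factor to tube 6)/(factor to tube 4) = 1.4903 × 10^8/4.9675 × 10^6 = 30.0

30.0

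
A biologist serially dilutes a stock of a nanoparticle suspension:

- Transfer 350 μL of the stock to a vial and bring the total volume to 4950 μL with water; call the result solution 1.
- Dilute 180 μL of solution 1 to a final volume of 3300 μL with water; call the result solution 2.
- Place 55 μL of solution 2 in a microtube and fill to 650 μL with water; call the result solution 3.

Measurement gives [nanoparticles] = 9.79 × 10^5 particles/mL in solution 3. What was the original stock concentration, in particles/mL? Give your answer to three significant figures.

3.00 × 10^9 particles/mL

Step 1: 350 μL brought to 4950 μL → factor 4950/350 = 14.143
Step 2: 180 μL brought to 3300 μL → factor 3300/180 = 18.333
Step 3: 55 μL brought to 650 μL → factor 650/55 = 11.818
Overall dilution factor = 14.143 × 18.333 × 11.818 = 3064.3
Stock = 9.79 × 10^5 particles/mL × 3064.3 = 3.00 × 10^9 particles/mL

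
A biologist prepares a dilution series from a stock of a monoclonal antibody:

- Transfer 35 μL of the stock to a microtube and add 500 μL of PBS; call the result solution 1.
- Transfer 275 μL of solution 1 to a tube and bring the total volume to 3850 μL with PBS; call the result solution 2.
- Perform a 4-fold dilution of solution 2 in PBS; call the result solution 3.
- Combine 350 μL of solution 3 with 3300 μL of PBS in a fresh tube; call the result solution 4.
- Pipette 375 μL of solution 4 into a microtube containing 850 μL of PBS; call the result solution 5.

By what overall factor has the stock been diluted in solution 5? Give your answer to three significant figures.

2.92 × 10^4

Step 1: 35 μL + 500 μL = 535 μL total → factor 535/35 = 15.286
Step 2: 275 μL brought to 3850 μL → factor 3850/275 = 14
Step 3: 4-fold → factor 4
Step 4: 350 μL + 3300 μL = 3650 μL total → factor 3650/350 = 10.429
Step 5: 375 μL + 850 μL = 1225 μL total → factor 1225/375 = 3.2667
Overall dilution factor = 15.286 × 14 × 4 × 10.429 × 3.2667 = 29161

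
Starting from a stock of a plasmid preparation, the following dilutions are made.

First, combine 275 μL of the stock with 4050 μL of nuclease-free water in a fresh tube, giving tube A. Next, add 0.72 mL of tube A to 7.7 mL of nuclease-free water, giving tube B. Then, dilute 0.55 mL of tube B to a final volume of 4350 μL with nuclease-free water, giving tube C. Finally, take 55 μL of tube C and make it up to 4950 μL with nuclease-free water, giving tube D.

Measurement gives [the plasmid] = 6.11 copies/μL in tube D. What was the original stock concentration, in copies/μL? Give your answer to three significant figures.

8.00 × 10^5 copies/μL

Step 1: 275 μL + 4050 μL = 4325 μL total → factor 4325/275 = 15.727
Step 2: 0.72 mL + 7.7 mL = 8.42 mL total → factor 8.42/0.72 = 11.694
Step 3: 0.55 mL brought to 4350 μL → factor 4.35/0.55 = 7.9091
Step 4: 55 μL brought to 4950 μL → factor 4950/55 = 90
Overall dilution factor = 15.727 × 11.694 × 7.9091 × 90 = 1.3092 × 10^5
Stock = 6.11 copies/μL × 1.3092 × 10^5 = 8.00 × 10^5 copies/μL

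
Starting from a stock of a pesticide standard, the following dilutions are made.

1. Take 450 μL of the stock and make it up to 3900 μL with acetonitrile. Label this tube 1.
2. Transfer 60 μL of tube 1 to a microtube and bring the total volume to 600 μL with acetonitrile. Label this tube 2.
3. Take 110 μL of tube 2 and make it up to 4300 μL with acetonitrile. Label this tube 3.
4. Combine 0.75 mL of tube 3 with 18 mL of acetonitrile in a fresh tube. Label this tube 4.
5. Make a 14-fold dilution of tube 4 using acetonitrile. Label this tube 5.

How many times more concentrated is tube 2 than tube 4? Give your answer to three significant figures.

977

Step 1: 450 μL brought to 3900 μL → factor 3900/450 = 8.6667
Step 2: 60 μL brought to 600 μL → factor 600/60 = 10
Step 3: 110 μL brought to 4300 μL → factor 4300/110 = 39.091
Step 4: 0.75 mL + 18 mL = 18.75 mL total → factor 18.75/0.75 = 25
Dilution factor to tube 2 = 86.667; to tube 4 = 84697
[tube 2]/[tube 4] = (factor to tube 4)/(factor to tube 2) = 84697/86.667 = 977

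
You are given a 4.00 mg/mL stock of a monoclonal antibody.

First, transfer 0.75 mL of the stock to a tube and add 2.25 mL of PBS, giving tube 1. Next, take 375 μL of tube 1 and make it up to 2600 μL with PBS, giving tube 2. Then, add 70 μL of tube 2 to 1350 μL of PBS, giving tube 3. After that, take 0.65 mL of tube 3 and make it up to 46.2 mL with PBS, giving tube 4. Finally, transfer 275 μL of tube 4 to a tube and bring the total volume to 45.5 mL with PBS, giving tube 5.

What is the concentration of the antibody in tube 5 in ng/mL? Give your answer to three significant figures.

0.605 ng/mL

Step 1: 0.75 mL + 2.25 mL = 3 mL total → factor 3/0.75 = 4
Step 2: 375 μL brought to 2600 μL → factor 2600/375 = 6.9333
Step 3: 70 μL + 1350 μL = 1420 μL total → factor 1420/70 = 20.286
Step 4: 0.65 mL brought to 46.2 mL → factor 46.2/0.65 = 71.077
Step 5: 275 μL brought to 45.5 mL → factor 45500/275 = 165.45
Overall dilution factor = 4 × 6.9333 × 20.286 × 71.077 × 165.45 = 6.6161 × 10^6
Final = 4.00 mg/mL / 6.6161 × 10^6 = 6.046 × 10^-7 mg/mL = 0.605 ng/mL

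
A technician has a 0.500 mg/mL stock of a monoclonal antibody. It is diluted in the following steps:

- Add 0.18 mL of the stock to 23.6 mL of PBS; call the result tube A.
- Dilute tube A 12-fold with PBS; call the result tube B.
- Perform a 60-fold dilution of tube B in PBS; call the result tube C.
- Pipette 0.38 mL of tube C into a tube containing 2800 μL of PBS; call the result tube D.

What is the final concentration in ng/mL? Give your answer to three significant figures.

Step 1: 0.18 mL + 23.6 mL = 23.78 mL total → factor 23.78/0.18 = 132.11
Step 2: 12-fold → factor 12
Step 3: 60-fold → factor 60
Step 4: 0.38 mL + 2800 μL = 3.18 mL total → factor 3.18/0.38 = 8.3684
Overall dilution factor = 132.11 × 12 × 60 × 8.3684 = 7.96 × 10^5
Final = 0.500 mg/mL / 7.96 × 10^5 = 6.281 × 10^-7 mg/mL = 0.628 ng/mL

0.628 ng/mL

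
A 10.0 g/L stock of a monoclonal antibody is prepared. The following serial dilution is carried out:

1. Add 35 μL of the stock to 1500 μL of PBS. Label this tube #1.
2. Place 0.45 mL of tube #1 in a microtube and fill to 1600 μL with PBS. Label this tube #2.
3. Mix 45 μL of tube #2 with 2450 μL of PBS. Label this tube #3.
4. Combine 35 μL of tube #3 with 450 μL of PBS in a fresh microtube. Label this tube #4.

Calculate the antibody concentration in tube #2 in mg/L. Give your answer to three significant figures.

Step 1: 35 μL + 1500 μL = 1535 μL total → factor 1535/35 = 43.857
Step 2: 0.45 mL brought to 1600 μL → factor 1.6/0.45 = 3.5556
Dilution factor through tube #2 = 43.857 × 3.5556 = 155.94
[tube #2] = 10.0 g/L / 155.94 = 0.06413 g/L = 64.1 mg/L

64.1 mg/L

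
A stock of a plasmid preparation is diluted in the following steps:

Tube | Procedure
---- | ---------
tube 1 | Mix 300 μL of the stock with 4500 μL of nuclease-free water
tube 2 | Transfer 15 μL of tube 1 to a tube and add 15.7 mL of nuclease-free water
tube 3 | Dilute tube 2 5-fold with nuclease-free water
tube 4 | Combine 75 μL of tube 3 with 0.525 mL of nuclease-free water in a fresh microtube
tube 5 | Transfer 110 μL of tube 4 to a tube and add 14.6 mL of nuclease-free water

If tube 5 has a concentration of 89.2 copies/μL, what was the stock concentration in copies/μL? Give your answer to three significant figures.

8.00 × 10^9 copies/μL

Step 1: 300 μL + 4500 μL = 4800 μL total → factor 4800/300 = 16
Step 2: 15 μL + 15.7 mL = 15715 μL total → factor 15715/15 = 1047.7
Step 3: 5-fold → factor 5
Step 4: 75 μL + 0.525 mL = 600 μL total → factor 600/75 = 8
Step 5: 110 μL + 14.6 mL = 14710 μL total → factor 14710/110 = 133.73
Overall dilution factor = 16 × 1047.7 × 5 × 8 × 133.73 = 8.9665 × 10^7
Stock = 89.2 copies/μL × 8.9665 × 10^7 = 8.00 × 10^9 copies/μL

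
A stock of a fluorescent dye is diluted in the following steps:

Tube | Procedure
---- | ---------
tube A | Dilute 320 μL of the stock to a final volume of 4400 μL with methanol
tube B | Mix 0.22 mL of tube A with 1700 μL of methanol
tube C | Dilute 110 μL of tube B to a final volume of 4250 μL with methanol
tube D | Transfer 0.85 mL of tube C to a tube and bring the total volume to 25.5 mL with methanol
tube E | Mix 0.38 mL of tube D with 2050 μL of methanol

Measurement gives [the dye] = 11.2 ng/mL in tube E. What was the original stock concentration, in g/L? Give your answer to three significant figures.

Step 1: 320 μL brought to 4400 μL → factor 4400/320 = 13.75
Step 2: 0.22 mL + 1700 μL = 1.92 mL total → factor 1.92/0.22 = 8.7273
Step 3: 110 μL brought to 4250 μL → factor 4250/110 = 38.636
Step 4: 0.85 mL brought to 25.5 mL → factor 25.5/0.85 = 30
Step 5: 0.38 mL + 2050 μL = 2.43 mL total → factor 2.43/0.38 = 6.3947
Overall dilution factor = 13.75 × 8.7273 × 38.636 × 30 × 6.3947 = 8.8945 × 10^5
Stock = 11.2 ng/mL × 8.8945 × 10^5 = 9.962 × 10^6 ng/mL = 9.96 g/L

9.96 g/L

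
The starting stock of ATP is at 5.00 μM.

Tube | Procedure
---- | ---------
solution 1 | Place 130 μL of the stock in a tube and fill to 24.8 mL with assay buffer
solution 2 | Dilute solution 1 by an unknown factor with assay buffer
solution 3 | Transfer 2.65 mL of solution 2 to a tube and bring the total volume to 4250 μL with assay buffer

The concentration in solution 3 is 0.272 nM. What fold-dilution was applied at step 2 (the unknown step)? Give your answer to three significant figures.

60.1-fold

Step 1: 130 μL brought to 24.8 mL → factor 24800/130 = 190.77
Step 2: unknown factor x
Step 3: 2.65 mL brought to 4250 μL → factor 4.25/2.65 = 1.6038
Product of known-step factors = 305.95
Overall factor = 5.00 μM / (0.272 nM) = 18382
x = 18382 / 305.95 = 60.1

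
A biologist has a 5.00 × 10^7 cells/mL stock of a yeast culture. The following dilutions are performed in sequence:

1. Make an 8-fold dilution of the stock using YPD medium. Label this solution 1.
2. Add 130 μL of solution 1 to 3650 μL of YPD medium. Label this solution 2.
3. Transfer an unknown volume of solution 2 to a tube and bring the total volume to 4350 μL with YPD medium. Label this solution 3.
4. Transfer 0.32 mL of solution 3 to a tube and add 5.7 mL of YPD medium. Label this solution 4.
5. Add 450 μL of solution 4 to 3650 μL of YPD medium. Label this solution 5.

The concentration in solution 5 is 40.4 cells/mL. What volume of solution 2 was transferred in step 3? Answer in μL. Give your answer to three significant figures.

Step 1: 8-fold → factor 8
Step 2: 130 μL + 3650 μL = 3780 μL total → factor 3780/130 = 29.077
Step 3: v brought to 4350 μL → factor = 4350 μL/v
Step 4: 0.32 mL + 5.7 mL = 6.02 mL total → factor 6.02/0.32 = 18.812
Step 5: 450 μL + 3650 μL = 4100 μL total → factor 4100/450 = 9.1111
Product of known-step factors = 39871
Overall factor = 5.00 × 10^7 cells/mL / (40.4 cells/mL) = 1.2376 × 10^6
Step-3 factor = 1.2376 × 10^6 / 39871 = 31.041
v = 4350 μL / 31.041 = 140 μL

140 μL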